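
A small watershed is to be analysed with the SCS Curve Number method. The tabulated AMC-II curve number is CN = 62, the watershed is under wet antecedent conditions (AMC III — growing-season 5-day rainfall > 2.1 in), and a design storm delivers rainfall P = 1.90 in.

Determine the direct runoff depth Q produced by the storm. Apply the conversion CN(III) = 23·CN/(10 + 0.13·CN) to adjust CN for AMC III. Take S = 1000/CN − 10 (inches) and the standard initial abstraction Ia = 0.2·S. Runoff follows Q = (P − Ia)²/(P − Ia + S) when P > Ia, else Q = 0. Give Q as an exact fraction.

Q = 5000211/10787690 in ≈ 0.464 in

CN(III) from CN(II)=62: (23·62)/(10 + 0.13·62) = 71300/903 ≈ 78.959
S = 1000/(71300/903) − 10 = 1900/713 in ≈ 2.665 in
Ia = 0.2·(1900/713) = 380/713 in ≈ 0.533 in
Excess rainfall: 1.900 − 0.533 = 1.367 in; P > Ia so Q > 0
Q: (9747/7130)² ÷ (28747/7130) = 5000211/10787690 in (≈ 0.464 in)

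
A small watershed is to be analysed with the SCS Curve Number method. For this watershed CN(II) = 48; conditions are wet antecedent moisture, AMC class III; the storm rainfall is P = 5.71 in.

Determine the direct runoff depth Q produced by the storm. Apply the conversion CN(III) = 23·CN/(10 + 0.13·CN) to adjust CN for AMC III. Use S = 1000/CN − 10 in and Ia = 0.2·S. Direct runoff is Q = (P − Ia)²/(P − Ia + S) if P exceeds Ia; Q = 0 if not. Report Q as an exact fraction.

Q = 1082344201/451253100 in ≈ 2.399 in

Wet (AMC III): CN(III) = 23·48/(10 + 0.13·48) = 1104/(406/25) = 13800/203 ≈ 67.980
Max retention: S = 1000/(13800/203) − 10 = 325/69 in (≈ 4.710 in)
Ia = 0.2S: 0.2·4.710 = 0.942 in (exactly 65/69)
P − Ia = 5.710 − 0.942 = 32899/6900 ≈ 4.768 in (> 0, runoff occurs)
Runoff Q = (P−Ia)²/(P−Ia+S) = (4.768)²/(4.768+4.710) = 1082344201/451253100 ≈ 2.399 in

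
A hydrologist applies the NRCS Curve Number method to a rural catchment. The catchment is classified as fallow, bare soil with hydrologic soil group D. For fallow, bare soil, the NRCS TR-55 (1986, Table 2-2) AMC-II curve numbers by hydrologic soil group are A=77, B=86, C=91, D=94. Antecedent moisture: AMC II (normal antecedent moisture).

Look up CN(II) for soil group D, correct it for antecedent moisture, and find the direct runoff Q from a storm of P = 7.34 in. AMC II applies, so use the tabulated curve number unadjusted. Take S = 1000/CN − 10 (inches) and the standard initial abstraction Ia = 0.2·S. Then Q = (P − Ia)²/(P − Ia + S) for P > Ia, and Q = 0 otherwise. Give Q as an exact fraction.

Q = 287268601/43355150 in ≈ 6.626 in

NRCS table: fallow, bare soil, soil group D → CN(II) = 94
Average conditions: CN = 94 (no AMC adjustment).
Retention S: 1000/CN − 10 with CN=94.000 → S = 30/47 ≈ 0.638 in
Ia = 0.2·(30/47) = 6/47 in ≈ 0.128 in
Excess rainfall: 7.340 − 0.128 = 7.212 in; P > Ia so Q > 0
Q = (16949/2350)²/((16949/2350) + 30/47) = (287268601/5522500)/(18449/2350) = 287268601/43355150 in ≈ 6.626 in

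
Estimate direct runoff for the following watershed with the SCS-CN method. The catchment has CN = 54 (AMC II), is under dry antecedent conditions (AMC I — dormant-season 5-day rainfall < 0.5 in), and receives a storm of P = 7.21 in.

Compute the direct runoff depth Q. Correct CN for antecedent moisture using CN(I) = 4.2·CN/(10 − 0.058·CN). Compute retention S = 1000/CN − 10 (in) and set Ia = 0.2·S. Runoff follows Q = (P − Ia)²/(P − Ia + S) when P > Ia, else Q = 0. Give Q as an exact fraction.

CN(I) from CN(II)=54: (4.2·54)/(10 − 0.058·54) = 56700/1717 ≈ 33.023
Max retention: S = 1000/(56700/1717) − 10 = 11500/567 in (≈ 20.282 in)
Initial abstraction Ia = S/5 = (11500/567)/5 = 2300/567 ≈ 4.056 in
Since P=7.210 > Ia=4.056: effective rainfall P−Ia = 178807/56700 in
Q: (178807/56700)² ÷ (1328807/56700) = 31971943249/75343356900 in (≈ 0.424 in)

Q = 31971943249/75343356900 in ≈ 0.424 in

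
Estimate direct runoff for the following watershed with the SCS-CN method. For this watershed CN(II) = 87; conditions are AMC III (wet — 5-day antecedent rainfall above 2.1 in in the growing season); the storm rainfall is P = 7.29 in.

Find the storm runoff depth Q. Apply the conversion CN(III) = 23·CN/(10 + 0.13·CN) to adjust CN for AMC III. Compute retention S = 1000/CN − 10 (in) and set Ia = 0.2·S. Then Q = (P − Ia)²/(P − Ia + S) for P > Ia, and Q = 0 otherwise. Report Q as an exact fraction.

Q = 2052712387441/312702072900 in ≈ 6.564 in

CN(III) from CN(II)=87: (23·87)/(10 + 0.13·87) = 200100/2131 ≈ 93.900
Retention S: 1000/CN − 10 with CN=93.900 → S = 1300/2001 ≈ 0.650 in
Initial abstraction Ia = S/5 = (1300/2001)/5 = 260/2001 ≈ 0.130 in
Since P=7.290 > Ia=0.130: effective rainfall P−Ia = 1432729/200100 in
Runoff Q = (P−Ia)²/(P−Ia+S) = (7.160)²/(7.160+0.650) = 2052712387441/312702072900 ≈ 6.564 in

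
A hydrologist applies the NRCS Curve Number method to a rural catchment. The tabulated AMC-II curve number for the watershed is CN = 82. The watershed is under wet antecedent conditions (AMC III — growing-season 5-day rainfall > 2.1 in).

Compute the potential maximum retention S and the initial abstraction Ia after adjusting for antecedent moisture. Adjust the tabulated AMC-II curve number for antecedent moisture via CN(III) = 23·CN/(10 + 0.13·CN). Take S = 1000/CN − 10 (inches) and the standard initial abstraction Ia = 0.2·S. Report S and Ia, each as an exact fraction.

Adjust CN=82 to AMC III: 23·82/(10 + 0.13·82) → 1886 ÷ (1033/50) = 94300/1033 ≈ 91.288
S = 1000/(94300/1033) − 10 = 900/943 in ≈ 0.954 in
Initial abstraction Ia = S/5 = (900/943)/5 = 180/943 ≈ 0.191 in

S = 900/943 in ≈ 0.954 in; Ia = 180/943 in ≈ 0.191 in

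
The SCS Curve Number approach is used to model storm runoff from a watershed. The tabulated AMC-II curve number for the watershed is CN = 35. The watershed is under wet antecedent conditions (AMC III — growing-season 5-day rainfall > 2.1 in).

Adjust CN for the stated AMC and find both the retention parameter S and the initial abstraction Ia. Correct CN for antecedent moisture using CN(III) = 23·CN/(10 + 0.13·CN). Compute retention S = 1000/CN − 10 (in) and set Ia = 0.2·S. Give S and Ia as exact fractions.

S = 1300/161 in ≈ 8.075 in; Ia = 260/161 in ≈ 1.615 in

CN(III) from CN(II)=35: (23·35)/(10 + 0.13·35) = 16100/291 ≈ 55.326
Max retention: S = 1000/(16100/291) − 10 = 1300/161 in (≈ 8.075 in)
Initial abstraction Ia = S/5 = (1300/161)/5 = 260/161 ≈ 1.615 in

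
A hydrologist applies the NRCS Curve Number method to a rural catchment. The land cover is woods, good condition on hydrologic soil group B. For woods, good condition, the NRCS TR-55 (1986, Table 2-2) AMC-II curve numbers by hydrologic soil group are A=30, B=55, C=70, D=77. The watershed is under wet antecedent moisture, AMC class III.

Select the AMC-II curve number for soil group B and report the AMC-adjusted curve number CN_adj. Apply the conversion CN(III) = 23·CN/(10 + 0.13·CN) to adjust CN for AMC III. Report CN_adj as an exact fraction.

NRCS table: woods, good condition, soil group B → CN(II) = 55
CN(III) from CN(II)=55: (23·55)/(10 + 0.13·55) = 25300/343 ≈ 73.761

CN_adj = 25300/343 ≈ 73.761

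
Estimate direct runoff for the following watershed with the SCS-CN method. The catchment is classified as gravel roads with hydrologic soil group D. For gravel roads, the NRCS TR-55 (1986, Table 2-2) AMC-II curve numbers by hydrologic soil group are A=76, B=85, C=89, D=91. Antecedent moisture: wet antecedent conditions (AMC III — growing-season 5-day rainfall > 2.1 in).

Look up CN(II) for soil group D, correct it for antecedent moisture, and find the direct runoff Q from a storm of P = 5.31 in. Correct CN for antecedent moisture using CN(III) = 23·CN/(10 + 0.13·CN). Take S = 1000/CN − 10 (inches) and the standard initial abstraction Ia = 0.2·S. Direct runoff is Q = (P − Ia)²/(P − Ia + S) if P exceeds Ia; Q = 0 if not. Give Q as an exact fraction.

Q = 44277273507/9173409700 in ≈ 4.827 in

NRCS table: gravel roads, soil group D → CN(II) = 91
CN(III) from CN(II)=91: (23·91)/(10 + 0.13·91) = 209300/2183 ≈ 95.877
Retention S: 1000/CN − 10 with CN=95.877 → S = 900/2093 ≈ 0.430 in
Ia = 0.2·(900/2093) = 180/2093 in ≈ 0.086 in
P − Ia = 5.310 − 0.086 = 1093383/209300 ≈ 5.224 in (> 0, runoff occurs)
Q = (1093383/209300)²/((1093383/209300) + 900/2093) = (1195486384689/43806490000)/(1183383/209300) = 44277273507/9173409700 in ≈ 4.827 in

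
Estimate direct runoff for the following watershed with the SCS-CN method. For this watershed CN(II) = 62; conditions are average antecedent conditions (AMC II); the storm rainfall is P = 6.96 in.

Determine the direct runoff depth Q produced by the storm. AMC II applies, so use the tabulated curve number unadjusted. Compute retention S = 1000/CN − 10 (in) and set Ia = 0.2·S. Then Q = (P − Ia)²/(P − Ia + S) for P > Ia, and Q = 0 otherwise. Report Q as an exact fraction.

CN(II) = 62; AMC II needs no correction.
S = 1000/62 − 10 = 190/31 in ≈ 6.129 in
Ia = 0.2S: 0.2·6.129 = 1.226 in (exactly 38/31)
P − Ia = 6.960 − 1.226 = 4444/775 ≈ 5.734 in (> 0, runoff occurs)
Q = (4444/775)²/((4444/775) + 190/31) = (19749136/600625)/(9194/775) = 9874568/3562675 in ≈ 2.772 in

Q = 9874568/3562675 in ≈ 2.772 in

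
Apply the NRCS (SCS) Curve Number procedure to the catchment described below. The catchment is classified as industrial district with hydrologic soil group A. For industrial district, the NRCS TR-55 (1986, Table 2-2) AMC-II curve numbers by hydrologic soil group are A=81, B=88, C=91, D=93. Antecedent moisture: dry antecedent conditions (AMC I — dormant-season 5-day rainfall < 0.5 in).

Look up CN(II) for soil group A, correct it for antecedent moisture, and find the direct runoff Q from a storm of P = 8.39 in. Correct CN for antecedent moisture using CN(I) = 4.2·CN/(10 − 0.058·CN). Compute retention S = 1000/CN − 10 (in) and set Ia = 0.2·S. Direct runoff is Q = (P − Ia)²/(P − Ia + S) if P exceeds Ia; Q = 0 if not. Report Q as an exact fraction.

Q = 1530512905321/372032343900 in ≈ 4.114 in

NRCS table: industrial district, soil group A → CN(II) = 81
Adjust CN=81 to AMC I: 4.2·81/(10 − 0.058·81) → (1701/5) ÷ (2651/500) = 170100/2651 ≈ 64.164
Retention S: 1000/CN − 10 with CN=64.164 → S = 9500/1701 ≈ 5.585 in
Initial abstraction Ia = S/5 = (9500/1701)/5 = 1900/1701 ≈ 1.117 in
Since P=8.390 > Ia=1.117: effective rainfall P−Ia = 1237139/170100 in
Runoff Q = (P−Ia)²/(P−Ia+S) = (7.273)²/(7.273+5.585) = 1530512905321/372032343900 ≈ 4.114 in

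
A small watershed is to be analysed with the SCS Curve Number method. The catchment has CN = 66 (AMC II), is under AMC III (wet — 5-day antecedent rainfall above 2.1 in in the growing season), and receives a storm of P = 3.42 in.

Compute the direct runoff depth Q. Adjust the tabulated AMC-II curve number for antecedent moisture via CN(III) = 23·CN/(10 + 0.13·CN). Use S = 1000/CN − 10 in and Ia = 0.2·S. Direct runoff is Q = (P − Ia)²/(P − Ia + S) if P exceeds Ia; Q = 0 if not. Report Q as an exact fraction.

Q = 12721358521/7506092550 in ≈ 1.695 in

Wet (AMC III): CN(III) = 23·66/(10 + 0.13·66) = 1518/(929/50) = 75900/929 ≈ 81.701
Retention S: 1000/CN − 10 with CN=81.701 → S = 1700/759 ≈ 2.240 in
Ia = 0.2·(1700/759) = 340/759 in ≈ 0.448 in
Since P=3.420 > Ia=0.448: effective rainfall P−Ia = 112789/37950 in
Q: (112789/37950)² ÷ (197789/37950) = 12721358521/7506092550 in (≈ 1.695 in)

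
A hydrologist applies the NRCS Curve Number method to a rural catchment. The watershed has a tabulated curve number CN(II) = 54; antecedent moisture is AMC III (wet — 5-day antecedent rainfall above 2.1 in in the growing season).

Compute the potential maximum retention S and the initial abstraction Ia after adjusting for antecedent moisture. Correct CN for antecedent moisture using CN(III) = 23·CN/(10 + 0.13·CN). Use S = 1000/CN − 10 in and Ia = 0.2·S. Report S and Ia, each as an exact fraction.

Adjust CN=54 to AMC III: 23·54/(10 + 0.13·54) → 1242 ÷ (851/50) = 2700/37 ≈ 72.973
Retention S: 1000/CN − 10 with CN=72.973 → S = 100/27 ≈ 3.704 in
Ia = 0.2·(100/27) = 20/27 in ≈ 0.741 in

S = 100/27 in ≈ 3.704 in; Ia = 20/27 in ≈ 0.741 in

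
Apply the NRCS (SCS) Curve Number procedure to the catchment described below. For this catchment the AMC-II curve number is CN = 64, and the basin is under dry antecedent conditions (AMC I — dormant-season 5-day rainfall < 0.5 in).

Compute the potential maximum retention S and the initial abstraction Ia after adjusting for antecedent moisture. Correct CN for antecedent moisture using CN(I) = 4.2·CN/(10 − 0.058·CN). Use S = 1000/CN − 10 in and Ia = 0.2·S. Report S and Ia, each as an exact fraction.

Dry (AMC I): CN(I) = 4.2·64/(10 − 0.058·64) = (1344/5)/(786/125) = 5600/131 ≈ 42.748
Retention S: 1000/CN − 10 with CN=42.748 → S = 375/28 ≈ 13.393 in
Ia = 0.2S: 0.2·13.393 = 2.679 in (exactly 75/28)

S = 375/28 in ≈ 13.393 in; Ia = 75/28 in ≈ 2.679 in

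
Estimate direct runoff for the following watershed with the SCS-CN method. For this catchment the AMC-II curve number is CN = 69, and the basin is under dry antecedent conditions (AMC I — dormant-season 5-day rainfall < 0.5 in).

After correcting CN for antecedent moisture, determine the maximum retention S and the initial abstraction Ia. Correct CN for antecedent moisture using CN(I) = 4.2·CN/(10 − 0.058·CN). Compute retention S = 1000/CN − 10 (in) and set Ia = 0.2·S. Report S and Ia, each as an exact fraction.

S = 15500/1449 in ≈ 10.697 in; Ia = 3100/1449 in ≈ 2.139 in

CN(I) from CN(II)=69: (4.2·69)/(10 − 0.058·69) = 144900/2999 ≈ 48.316
Max retention: S = 1000/(144900/2999) − 10 = 15500/1449 in (≈ 10.697 in)
Ia = 0.2S: 0.2·10.697 = 2.139 in (exactly 3100/1449)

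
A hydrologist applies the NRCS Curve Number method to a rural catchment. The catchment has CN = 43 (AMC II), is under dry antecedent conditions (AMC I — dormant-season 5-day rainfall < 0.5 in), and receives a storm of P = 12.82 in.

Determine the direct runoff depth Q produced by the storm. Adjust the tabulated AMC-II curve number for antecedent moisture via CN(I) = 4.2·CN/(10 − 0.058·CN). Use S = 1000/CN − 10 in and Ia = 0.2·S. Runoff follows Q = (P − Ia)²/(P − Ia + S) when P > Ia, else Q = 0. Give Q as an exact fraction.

Adjust CN=43 to AMC I: 4.2·43/(10 − 0.058·43) → (903/5) ÷ (3753/500) = 30100/1251 ≈ 24.061
Retention S: 1000/CN − 10 with CN=24.061 → S = 9500/301 ≈ 31.561 in
Ia = 0.2S: 0.2·31.561 = 6.312 in (exactly 1900/301)
Since P=12.820 > Ia=6.312: effective rainfall P−Ia = 97941/15050 in
Q: (97941/15050)² ÷ (572941/15050) = 9592439481/8622762050 in (≈ 1.112 in)

Q = 9592439481/8622762050 in ≈ 1.112 in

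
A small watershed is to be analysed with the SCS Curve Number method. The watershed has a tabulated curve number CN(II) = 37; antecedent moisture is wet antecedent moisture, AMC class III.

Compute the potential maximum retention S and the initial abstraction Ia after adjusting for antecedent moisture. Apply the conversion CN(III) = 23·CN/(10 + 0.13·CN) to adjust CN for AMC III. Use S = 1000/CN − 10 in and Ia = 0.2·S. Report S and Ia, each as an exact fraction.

Adjust CN=37 to AMC III: 23·37/(10 + 0.13·37) → 851 ÷ (1481/100) = 85100/1481 ≈ 57.461
S = 1000/(85100/1481) − 10 = 6300/851 in ≈ 7.403 in
Ia = 0.2·(6300/851) = 1260/851 in ≈ 1.481 in

S = 6300/851 in ≈ 7.403 in; Ia = 1260/851 in ≈ 1.481 in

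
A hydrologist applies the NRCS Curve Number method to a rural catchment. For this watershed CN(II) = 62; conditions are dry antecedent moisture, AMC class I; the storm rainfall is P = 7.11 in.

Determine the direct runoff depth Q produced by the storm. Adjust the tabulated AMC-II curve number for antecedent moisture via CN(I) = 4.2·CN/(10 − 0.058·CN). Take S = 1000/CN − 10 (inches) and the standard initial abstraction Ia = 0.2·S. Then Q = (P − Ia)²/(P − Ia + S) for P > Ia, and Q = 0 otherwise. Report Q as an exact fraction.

Adjust CN=62 to AMC I: 4.2·62/(10 − 0.058·62) → (1302/5) ÷ (1601/250) = 65100/1601 ≈ 40.662
Max retention: S = 1000/(65100/1601) − 10 = 9500/651 in (≈ 14.593 in)
Ia = 0.2·(9500/651) = 1900/651 in ≈ 2.919 in
Excess rainfall: 7.110 − 2.919 = 4.191 in; P > Ia so Q > 0
Runoff Q = (P−Ia)²/(P−Ia+S) = (4.191)²/(4.191+14.593) = 74453125321/79608251100 ≈ 0.935 in

Q = 74453125321/79608251100 in ≈ 0.935 in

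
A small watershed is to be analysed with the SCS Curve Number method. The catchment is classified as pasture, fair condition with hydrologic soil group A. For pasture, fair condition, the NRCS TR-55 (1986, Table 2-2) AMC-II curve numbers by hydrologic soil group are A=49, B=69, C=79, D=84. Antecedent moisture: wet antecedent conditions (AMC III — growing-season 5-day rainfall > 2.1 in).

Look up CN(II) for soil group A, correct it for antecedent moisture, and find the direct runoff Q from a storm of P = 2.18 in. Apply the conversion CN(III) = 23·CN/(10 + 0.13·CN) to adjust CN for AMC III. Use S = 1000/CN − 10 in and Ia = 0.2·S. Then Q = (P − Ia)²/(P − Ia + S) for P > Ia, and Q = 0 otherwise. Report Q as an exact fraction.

Q = 5161416649/18417603050 in ≈ 0.280 in

NRCS table: pasture, fair condition, soil group A → CN(II) = 49
Wet (AMC III): CN(III) = 23·49/(10 + 0.13·49) = 1127/(1637/100) = 112700/1637 ≈ 68.845
S = 1000/(112700/1637) − 10 = 5100/1127 in ≈ 4.525 in
Ia = 0.2·(5100/1127) = 1020/1127 in ≈ 0.905 in
P − Ia = 2.180 − 0.905 = 71843/56350 ≈ 1.275 in (> 0, runoff occurs)
Runoff Q = (P−Ia)²/(P−Ia+S) = (1.275)²/(1.275+4.525) = 5161416649/18417603050 ≈ 0.280 in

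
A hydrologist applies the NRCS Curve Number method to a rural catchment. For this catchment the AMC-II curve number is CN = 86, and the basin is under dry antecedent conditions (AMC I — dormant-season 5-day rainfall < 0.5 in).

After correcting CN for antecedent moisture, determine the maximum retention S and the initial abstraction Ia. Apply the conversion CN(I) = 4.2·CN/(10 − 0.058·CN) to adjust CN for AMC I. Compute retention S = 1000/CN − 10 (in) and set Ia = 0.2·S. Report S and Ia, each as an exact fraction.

Dry (AMC I): CN(I) = 4.2·86/(10 − 0.058·86) = (1806/5)/(1253/250) = 12900/179 ≈ 72.067
Max retention: S = 1000/(12900/179) − 10 = 500/129 in (≈ 3.876 in)
Ia = 0.2·(500/129) = 100/129 in ≈ 0.775 in

S = 500/129 in ≈ 3.876 in; Ia = 100/129 in ≈ 0.775 in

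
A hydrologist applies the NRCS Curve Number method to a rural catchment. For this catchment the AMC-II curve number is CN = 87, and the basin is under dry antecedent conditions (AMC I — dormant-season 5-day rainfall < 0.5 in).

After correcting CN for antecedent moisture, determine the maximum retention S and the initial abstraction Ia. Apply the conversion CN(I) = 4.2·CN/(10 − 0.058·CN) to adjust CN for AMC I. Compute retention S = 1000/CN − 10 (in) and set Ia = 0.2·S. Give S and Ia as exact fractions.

CN(I) from CN(II)=87: (4.2·87)/(10 − 0.058·87) = 182700/2477 ≈ 73.759
Retention S: 1000/CN − 10 with CN=73.759 → S = 6500/1827 ≈ 3.558 in
Ia = 0.2S: 0.2·3.558 = 0.712 in (exactly 1300/1827)

S = 6500/1827 in ≈ 3.558 in; Ia = 1300/1827 in ≈ 0.712 in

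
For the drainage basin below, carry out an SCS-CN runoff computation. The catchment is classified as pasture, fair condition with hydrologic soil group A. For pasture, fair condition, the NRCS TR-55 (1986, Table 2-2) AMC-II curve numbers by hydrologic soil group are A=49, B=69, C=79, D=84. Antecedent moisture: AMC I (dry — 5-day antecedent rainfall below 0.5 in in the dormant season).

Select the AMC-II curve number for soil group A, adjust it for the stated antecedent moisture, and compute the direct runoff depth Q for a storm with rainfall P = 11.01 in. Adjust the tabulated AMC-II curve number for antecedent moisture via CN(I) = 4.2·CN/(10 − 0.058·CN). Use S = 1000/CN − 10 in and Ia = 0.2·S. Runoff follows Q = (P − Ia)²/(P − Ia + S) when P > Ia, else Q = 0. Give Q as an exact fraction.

NRCS table: pasture, fair condition, soil group A → CN(II) = 49
CN(I) from CN(II)=49: (4.2·49)/(10 − 0.058·49) = 34300/1193 ≈ 28.751
S = 1000/(34300/1193) − 10 = 8500/343 in ≈ 24.781 in
Initial abstraction Ia = S/5 = (8500/343)/5 = 1700/343 ≈ 4.956 in
P − Ia = 11.010 − 4.956 = 207643/34300 ≈ 6.054 in (> 0, runoff occurs)
Q = (207643/34300)²/((207643/34300) + 8500/343) = (43115615449/1176490000)/(1057643/34300) = 43115615449/36277154900 in ≈ 1.189 in

Q = 43115615449/36277154900 in ≈ 1.189 in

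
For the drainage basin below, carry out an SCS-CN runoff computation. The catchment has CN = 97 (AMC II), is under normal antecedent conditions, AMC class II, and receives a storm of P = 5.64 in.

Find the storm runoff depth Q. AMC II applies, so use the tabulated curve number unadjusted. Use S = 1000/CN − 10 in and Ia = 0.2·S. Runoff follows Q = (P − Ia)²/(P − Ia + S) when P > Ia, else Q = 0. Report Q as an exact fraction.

Q = 60993243/11540575 in ≈ 5.285 in

AMC II — tabulated CN = 97 applies directly.
Max retention: S = 1000/97 − 10 = 30/97 in (≈ 0.309 in)
Ia = 0.2·(30/97) = 6/97 in ≈ 0.062 in
Since P=5.640 > Ia=0.062: effective rainfall P−Ia = 13527/2425 in
Runoff Q = (P−Ia)²/(P−Ia+S) = (5.578)²/(5.578+0.309) = 60993243/11540575 ≈ 5.285 in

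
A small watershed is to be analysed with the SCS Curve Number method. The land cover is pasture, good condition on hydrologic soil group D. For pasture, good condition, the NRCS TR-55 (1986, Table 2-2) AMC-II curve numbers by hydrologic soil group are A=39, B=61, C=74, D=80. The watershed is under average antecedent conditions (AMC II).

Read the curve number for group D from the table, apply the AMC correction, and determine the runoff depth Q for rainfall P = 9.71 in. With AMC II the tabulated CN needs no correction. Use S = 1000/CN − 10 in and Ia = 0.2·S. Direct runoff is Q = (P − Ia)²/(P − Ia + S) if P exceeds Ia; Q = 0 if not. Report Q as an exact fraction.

NRCS table: pasture, good condition, soil group D → CN(II) = 80
CN(II) = 80; AMC II needs no correction.
Retention S: 1000/CN − 10 with CN=80.000 → S = 5/2 ≈ 2.500 in
Initial abstraction Ia = S/5 = (5/2)/5 = 1/2 ≈ 0.500 in
Since P=9.710 > Ia=0.500: effective rainfall P−Ia = 921/100 in
Q: (921/100)² ÷ (1171/100) = 848241/117100 in (≈ 7.244 in)

Q = 848241/117100 in ≈ 7.244 in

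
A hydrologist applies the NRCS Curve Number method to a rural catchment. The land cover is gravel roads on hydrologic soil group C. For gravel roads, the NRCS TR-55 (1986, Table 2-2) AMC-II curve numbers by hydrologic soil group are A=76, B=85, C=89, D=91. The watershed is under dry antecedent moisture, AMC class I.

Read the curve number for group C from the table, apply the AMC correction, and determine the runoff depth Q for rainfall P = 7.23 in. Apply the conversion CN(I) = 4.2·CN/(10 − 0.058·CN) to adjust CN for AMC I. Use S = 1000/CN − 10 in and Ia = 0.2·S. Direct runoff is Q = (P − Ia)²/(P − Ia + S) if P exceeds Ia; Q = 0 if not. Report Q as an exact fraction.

Q = 1540793416369/334791540300 in ≈ 4.602 in

NRCS table: gravel roads, soil group C → CN(II) = 89
CN(I) from CN(II)=89: (4.2·89)/(10 − 0.058·89) = 186900/2419 ≈ 77.263
S = 1000/(186900/2419) − 10 = 5500/1869 in ≈ 2.943 in
Ia = 0.2·(5500/1869) = 1100/1869 in ≈ 0.589 in
Since P=7.230 > Ia=0.589: effective rainfall P−Ia = 1241287/186900 in
Runoff Q = (P−Ia)²/(P−Ia+S) = (6.641)²/(6.641+2.943) = 1540793416369/334791540300 ≈ 4.602 in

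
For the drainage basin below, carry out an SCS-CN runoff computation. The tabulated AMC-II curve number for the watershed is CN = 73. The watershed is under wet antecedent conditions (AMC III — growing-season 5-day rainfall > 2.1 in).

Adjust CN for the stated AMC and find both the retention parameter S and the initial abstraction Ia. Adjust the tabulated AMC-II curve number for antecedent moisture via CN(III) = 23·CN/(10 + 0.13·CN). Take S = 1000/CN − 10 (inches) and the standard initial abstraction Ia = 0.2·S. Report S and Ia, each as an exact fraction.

S = 2700/1679 in ≈ 1.608 in; Ia = 540/1679 in ≈ 0.322 in

CN(III) from CN(II)=73: (23·73)/(10 + 0.13·73) = 167900/1949 ≈ 86.147
Retention S: 1000/CN − 10 with CN=86.147 → S = 2700/1679 ≈ 1.608 in
Ia = 0.2S: 0.2·1.608 = 0.322 in (exactly 540/1679)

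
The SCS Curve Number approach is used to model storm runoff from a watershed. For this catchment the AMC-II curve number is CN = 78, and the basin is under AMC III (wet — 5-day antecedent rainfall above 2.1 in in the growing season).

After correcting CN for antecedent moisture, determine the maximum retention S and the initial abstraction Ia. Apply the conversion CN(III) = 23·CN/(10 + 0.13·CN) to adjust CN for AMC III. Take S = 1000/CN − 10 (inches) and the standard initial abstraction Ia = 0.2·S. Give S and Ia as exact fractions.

Adjust CN=78 to AMC III: 23·78/(10 + 0.13·78) → 1794 ÷ (1007/50) = 89700/1007 ≈ 89.076
S = 1000/(89700/1007) − 10 = 1100/897 in ≈ 1.226 in
Ia = 0.2·(1100/897) = 220/897 in ≈ 0.245 in

S = 1100/897 in ≈ 1.226 in; Ia = 220/897 in ≈ 0.245 in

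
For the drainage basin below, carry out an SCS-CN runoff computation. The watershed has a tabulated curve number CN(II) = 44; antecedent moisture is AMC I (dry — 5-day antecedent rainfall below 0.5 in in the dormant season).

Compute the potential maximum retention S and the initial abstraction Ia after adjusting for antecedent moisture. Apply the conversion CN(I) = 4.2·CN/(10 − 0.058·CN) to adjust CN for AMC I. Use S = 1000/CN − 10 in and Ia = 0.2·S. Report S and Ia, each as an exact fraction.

Adjust CN=44 to AMC I: 4.2·44/(10 − 0.058·44) → (924/5) ÷ (931/125) = 3300/133 ≈ 24.812
S = 1000/(3300/133) − 10 = 1000/33 in ≈ 30.303 in
Ia = 0.2S: 0.2·30.303 = 6.061 in (exactly 200/33)

S = 1000/33 in ≈ 30.303 in; Ia = 200/33 in ≈ 6.061 in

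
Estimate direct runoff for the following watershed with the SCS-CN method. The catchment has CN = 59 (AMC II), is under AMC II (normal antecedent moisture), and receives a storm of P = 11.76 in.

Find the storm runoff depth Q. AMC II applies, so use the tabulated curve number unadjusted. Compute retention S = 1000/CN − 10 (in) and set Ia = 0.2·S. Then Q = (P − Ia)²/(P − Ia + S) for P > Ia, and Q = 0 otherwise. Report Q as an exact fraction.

CN(II) = 59; AMC II needs no correction.
Retention S: 1000/CN − 10 with CN=59.000 → S = 410/59 ≈ 6.949 in
Ia = 0.2·(410/59) = 82/59 in ≈ 1.390 in
P − Ia = 11.760 − 1.390 = 15296/1475 ≈ 10.370 in (> 0, runoff occurs)
Runoff Q = (P−Ia)²/(P−Ia+S) = (10.370)²/(10.370+6.949) = 116983808/18840175 ≈ 6.209 in

Q = 116983808/18840175 in ≈ 6.209 in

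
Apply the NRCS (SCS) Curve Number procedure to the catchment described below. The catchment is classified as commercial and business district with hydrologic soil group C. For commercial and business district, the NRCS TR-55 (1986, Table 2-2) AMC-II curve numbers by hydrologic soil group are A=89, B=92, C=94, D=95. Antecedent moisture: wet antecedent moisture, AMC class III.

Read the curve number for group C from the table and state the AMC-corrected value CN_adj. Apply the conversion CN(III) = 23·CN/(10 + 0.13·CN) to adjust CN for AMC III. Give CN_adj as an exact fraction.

NRCS table: commercial and business district, soil group C → CN(II) = 94
CN(III) from CN(II)=94: (23·94)/(10 + 0.13·94) = 108100/1111 ≈ 97.300

CN_adj = 108100/1111 ≈ 97.300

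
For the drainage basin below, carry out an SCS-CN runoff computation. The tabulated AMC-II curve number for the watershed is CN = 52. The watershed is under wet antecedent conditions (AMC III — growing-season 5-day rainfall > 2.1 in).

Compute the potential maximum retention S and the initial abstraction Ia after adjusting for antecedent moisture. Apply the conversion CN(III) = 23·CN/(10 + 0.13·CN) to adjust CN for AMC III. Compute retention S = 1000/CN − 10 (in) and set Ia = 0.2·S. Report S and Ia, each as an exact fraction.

S = 1200/299 in ≈ 4.013 in; Ia = 240/299 in ≈ 0.803 in

Wet (AMC III): CN(III) = 23·52/(10 + 0.13·52) = 1196/(419/25) = 29900/419 ≈ 71.360
Max retention: S = 1000/(29900/419) − 10 = 1200/299 in (≈ 4.013 in)
Ia = 0.2S: 0.2·4.013 = 0.803 in (exactly 240/299)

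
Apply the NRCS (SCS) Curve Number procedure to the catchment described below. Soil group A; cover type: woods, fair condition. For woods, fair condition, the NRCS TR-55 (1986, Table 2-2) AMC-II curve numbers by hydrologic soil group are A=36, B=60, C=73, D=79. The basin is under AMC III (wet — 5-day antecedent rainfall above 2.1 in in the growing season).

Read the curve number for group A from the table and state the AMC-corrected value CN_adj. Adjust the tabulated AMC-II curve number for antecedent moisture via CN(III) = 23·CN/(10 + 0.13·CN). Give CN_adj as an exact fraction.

CN_adj = 20700/367 ≈ 56.403

NRCS table: woods, fair condition, soil group A → CN(II) = 36
CN(III) from CN(II)=36: (23·36)/(10 + 0.13·36) = 20700/367 ≈ 56.403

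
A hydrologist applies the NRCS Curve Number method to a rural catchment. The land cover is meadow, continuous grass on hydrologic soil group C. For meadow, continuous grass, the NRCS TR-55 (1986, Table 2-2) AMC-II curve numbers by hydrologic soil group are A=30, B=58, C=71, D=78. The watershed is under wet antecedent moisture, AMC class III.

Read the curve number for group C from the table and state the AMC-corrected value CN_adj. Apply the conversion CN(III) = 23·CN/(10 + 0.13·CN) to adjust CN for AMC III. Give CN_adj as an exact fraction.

CN_adj = 163300/1923 ≈ 84.919

NRCS table: meadow, continuous grass, soil group C → CN(II) = 71
Wet (AMC III): CN(III) = 23·71/(10 + 0.13·71) = 1633/(1923/100) = 163300/1923 ≈ 84.919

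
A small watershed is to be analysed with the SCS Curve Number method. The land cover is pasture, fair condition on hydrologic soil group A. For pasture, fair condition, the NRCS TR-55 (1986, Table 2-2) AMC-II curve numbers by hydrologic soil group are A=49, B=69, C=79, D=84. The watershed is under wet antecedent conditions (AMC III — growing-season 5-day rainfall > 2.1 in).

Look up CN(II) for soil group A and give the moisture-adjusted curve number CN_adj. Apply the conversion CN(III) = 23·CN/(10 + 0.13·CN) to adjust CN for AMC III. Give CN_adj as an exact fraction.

CN_adj = 112700/1637 ≈ 68.845

NRCS table: pasture, fair condition, soil group A → CN(II) = 49
Adjust CN=49 to AMC III: 23·49/(10 + 0.13·49) → 1127 ÷ (1637/100) = 112700/1637 ≈ 68.845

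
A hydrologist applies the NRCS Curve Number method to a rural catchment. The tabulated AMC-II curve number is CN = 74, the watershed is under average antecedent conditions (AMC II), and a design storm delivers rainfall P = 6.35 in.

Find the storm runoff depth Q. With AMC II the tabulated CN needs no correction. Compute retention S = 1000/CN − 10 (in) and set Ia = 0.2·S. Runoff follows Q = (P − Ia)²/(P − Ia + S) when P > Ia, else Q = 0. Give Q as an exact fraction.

Q = 17464041/5016460 in ≈ 3.481 in

AMC II — tabulated CN = 74 applies directly.
Max retention: S = 1000/74 − 10 = 130/37 in (≈ 3.514 in)
Ia = 0.2S: 0.2·3.514 = 0.703 in (exactly 26/37)
Since P=6.350 > Ia=0.703: effective rainfall P−Ia = 4179/740 in
Q: (4179/740)² ÷ (6779/740) = 17464041/5016460 in (≈ 3.481 in)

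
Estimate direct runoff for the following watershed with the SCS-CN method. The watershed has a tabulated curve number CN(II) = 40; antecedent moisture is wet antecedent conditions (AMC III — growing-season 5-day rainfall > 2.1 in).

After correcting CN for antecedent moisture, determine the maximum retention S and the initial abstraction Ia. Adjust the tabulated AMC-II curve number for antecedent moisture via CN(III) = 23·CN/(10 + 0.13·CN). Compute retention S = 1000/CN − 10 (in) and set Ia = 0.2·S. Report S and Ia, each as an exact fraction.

S = 150/23 in ≈ 6.522 in; Ia = 30/23 in ≈ 1.304 in

Adjust CN=40 to AMC III: 23·40/(10 + 0.13·40) → 920 ÷ (76/5) = 1150/19 ≈ 60.526
Max retention: S = 1000/(1150/19) − 10 = 150/23 in (≈ 6.522 in)
Initial abstraction Ia = S/5 = (150/23)/5 = 30/23 ≈ 1.304 in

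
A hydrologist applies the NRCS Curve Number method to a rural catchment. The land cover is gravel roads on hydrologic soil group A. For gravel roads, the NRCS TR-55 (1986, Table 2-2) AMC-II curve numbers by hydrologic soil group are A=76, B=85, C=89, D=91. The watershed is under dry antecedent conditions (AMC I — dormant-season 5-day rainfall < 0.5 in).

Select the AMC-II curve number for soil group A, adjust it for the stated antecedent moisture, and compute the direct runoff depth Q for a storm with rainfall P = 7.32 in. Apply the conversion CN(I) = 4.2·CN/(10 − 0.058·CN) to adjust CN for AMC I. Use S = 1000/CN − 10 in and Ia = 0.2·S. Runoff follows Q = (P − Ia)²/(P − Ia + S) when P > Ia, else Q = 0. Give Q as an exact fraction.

NRCS table: gravel roads, soil group A → CN(II) = 76
Adjust CN=76 to AMC I: 4.2·76/(10 − 0.058·76) → (1596/5) ÷ (699/125) = 13300/233 ≈ 57.082
Retention S: 1000/CN − 10 with CN=57.082 → S = 1000/133 ≈ 7.519 in
Ia = 0.2·(1000/133) = 200/133 in ≈ 1.504 in
Excess rainfall: 7.320 − 1.504 = 5.816 in; P > Ia so Q > 0
Q: (19339/3325)² ÷ (44339/3325) = 373996921/147427175 in (≈ 2.537 in)

Q = 373996921/147427175 in ≈ 2.537 in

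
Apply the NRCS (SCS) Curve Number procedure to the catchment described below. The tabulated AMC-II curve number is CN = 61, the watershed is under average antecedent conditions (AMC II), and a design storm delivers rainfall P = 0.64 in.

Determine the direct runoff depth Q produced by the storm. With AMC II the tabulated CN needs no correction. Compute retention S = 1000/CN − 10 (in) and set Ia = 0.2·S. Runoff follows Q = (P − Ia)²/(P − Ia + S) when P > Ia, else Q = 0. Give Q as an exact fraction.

Q = 0 in ≈ 0.000 in

AMC II — tabulated CN = 61 applies directly.
Retention S: 1000/CN − 10 with CN=61.000 → S = 390/61 ≈ 6.393 in
Initial abstraction Ia = S/5 = (390/61)/5 = 78/61 ≈ 1.279 in
P = 0.640 ≤ Ia = 1.279 in: entire storm abstracted, Q = 0.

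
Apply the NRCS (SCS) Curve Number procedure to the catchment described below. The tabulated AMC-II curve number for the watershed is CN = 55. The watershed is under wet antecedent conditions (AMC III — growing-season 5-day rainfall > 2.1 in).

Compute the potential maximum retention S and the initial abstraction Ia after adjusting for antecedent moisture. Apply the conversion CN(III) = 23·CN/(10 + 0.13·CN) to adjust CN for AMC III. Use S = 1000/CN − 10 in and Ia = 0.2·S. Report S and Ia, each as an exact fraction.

S = 900/253 in ≈ 3.557 in; Ia = 180/253 in ≈ 0.711 in

CN(III) from CN(II)=55: (23·55)/(10 + 0.13·55) = 25300/343 ≈ 73.761
Max retention: S = 1000/(25300/343) − 10 = 900/253 in (≈ 3.557 in)
Ia = 0.2S: 0.2·3.557 = 0.711 in (exactly 180/253)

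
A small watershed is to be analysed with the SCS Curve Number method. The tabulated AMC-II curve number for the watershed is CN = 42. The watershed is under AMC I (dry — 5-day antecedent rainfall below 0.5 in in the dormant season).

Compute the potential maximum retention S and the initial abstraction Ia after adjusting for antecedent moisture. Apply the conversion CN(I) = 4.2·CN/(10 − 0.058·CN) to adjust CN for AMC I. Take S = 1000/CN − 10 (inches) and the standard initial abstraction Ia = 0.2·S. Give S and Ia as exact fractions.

Dry (AMC I): CN(I) = 4.2·42/(10 − 0.058·42) = (882/5)/(1891/250) = 44100/1891 ≈ 23.321
Max retention: S = 1000/(44100/1891) − 10 = 14500/441 in (≈ 32.880 in)
Ia = 0.2·(14500/441) = 2900/441 in ≈ 6.576 in

S = 14500/441 in ≈ 32.880 in; Ia = 2900/441 in ≈ 6.576 in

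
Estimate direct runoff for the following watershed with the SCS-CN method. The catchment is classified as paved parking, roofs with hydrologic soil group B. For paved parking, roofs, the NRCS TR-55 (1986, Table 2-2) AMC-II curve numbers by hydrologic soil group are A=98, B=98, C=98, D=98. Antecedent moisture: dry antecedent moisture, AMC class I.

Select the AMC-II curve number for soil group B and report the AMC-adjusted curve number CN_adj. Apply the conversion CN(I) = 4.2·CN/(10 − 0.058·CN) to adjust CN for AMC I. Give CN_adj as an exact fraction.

NRCS table: paved parking, roofs, soil group B → CN(II) = 98
CN(I) from CN(II)=98: (4.2·98)/(10 − 0.058·98) = 102900/1079 ≈ 95.366

CN_adj = 102900/1079 ≈ 95.366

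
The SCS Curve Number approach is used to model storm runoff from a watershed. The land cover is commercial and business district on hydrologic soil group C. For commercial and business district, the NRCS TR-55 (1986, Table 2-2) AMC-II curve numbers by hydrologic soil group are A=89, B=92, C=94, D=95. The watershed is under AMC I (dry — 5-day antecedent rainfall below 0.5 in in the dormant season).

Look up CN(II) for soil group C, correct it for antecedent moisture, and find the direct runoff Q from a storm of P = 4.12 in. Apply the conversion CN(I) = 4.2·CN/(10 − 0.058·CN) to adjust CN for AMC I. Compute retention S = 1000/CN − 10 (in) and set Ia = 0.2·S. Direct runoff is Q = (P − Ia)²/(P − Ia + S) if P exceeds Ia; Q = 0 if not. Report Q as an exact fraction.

Q = 985143769/360970575 in ≈ 2.729 in

NRCS table: commercial and business district, soil group C → CN(II) = 94
CN(I) from CN(II)=94: (4.2·94)/(10 − 0.058·94) = 32900/379 ≈ 86.807
Max retention: S = 1000/(32900/379) − 10 = 500/329 in (≈ 1.520 in)
Ia = 0.2S: 0.2·1.520 = 0.304 in (exactly 100/329)
Excess rainfall: 4.120 − 0.304 = 3.816 in; P > Ia so Q > 0
Q: (31387/8225)² ÷ (43887/8225) = 985143769/360970575 in (≈ 2.729 in)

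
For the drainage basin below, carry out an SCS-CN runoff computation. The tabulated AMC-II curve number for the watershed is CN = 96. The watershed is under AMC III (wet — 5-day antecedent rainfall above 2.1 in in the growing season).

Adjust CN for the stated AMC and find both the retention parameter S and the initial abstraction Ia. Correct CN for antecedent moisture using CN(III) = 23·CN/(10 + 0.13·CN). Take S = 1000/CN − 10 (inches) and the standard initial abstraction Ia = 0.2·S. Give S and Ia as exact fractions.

Wet (AMC III): CN(III) = 23·96/(10 + 0.13·96) = 2208/(562/25) = 27600/281 ≈ 98.221
S = 1000/(27600/281) − 10 = 25/138 in ≈ 0.181 in
Ia = 0.2·(25/138) = 5/138 in ≈ 0.036 in

S = 25/138 in ≈ 0.181 in; Ia = 5/138 in ≈ 0.036 in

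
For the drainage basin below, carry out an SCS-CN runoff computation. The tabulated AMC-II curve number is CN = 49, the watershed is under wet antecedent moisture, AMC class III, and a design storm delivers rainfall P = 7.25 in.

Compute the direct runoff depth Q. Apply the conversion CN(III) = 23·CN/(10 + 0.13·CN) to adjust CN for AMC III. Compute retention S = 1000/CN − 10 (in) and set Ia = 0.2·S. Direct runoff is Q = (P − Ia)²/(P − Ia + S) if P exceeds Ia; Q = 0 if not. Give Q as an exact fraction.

Q = 818131609/220905524 in ≈ 3.704 in

Wet (AMC III): CN(III) = 23·49/(10 + 0.13·49) = 1127/(1637/100) = 112700/1637 ≈ 68.845
Max retention: S = 1000/(112700/1637) − 10 = 5100/1127 in (≈ 4.525 in)
Ia = 0.2S: 0.2·4.525 = 0.905 in (exactly 1020/1127)
P − Ia = 7.250 − 0.905 = 28603/4508 ≈ 6.345 in (> 0, runoff occurs)
Q = (28603/4508)²/((28603/4508) + 5100/1127) = (818131609/20322064)/(49003/4508) = 818131609/220905524 in ≈ 3.704 in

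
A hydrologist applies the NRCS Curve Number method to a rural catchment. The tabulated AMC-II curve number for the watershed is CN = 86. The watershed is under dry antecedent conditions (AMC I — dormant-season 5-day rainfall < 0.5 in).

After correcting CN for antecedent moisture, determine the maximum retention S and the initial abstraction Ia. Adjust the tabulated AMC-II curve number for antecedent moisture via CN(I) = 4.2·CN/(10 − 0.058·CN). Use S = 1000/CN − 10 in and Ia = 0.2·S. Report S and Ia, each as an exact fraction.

S = 500/129 in ≈ 3.876 in; Ia = 100/129 in ≈ 0.775 in

Dry (AMC I): CN(I) = 4.2·86/(10 − 0.058·86) = (1806/5)/(1253/250) = 12900/179 ≈ 72.067
Retention S: 1000/CN − 10 with CN=72.067 → S = 500/129 ≈ 3.876 in
Initial abstraction Ia = S/5 = (500/129)/5 = 100/129 ≈ 0.775 in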